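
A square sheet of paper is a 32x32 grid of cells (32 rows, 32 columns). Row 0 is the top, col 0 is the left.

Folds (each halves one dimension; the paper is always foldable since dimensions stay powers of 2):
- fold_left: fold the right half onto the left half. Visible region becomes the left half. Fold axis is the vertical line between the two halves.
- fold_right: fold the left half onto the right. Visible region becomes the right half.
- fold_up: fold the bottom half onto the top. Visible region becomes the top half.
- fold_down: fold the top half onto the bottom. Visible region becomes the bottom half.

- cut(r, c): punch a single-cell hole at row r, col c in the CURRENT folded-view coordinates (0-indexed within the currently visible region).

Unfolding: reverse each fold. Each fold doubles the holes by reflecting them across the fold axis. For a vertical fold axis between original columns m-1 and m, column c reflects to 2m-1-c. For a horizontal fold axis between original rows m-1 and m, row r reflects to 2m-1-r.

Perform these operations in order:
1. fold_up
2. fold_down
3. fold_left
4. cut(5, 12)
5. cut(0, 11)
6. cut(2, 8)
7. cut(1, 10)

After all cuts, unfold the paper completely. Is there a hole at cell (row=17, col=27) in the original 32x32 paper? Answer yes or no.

Op 1 fold_up: fold axis h@16; visible region now rows[0,16) x cols[0,32) = 16x32
Op 2 fold_down: fold axis h@8; visible region now rows[8,16) x cols[0,32) = 8x32
Op 3 fold_left: fold axis v@16; visible region now rows[8,16) x cols[0,16) = 8x16
Op 4 cut(5, 12): punch at orig (13,12); cuts so far [(13, 12)]; region rows[8,16) x cols[0,16) = 8x16
Op 5 cut(0, 11): punch at orig (8,11); cuts so far [(8, 11), (13, 12)]; region rows[8,16) x cols[0,16) = 8x16
Op 6 cut(2, 8): punch at orig (10,8); cuts so far [(8, 11), (10, 8), (13, 12)]; region rows[8,16) x cols[0,16) = 8x16
Op 7 cut(1, 10): punch at orig (9,10); cuts so far [(8, 11), (9, 10), (10, 8), (13, 12)]; region rows[8,16) x cols[0,16) = 8x16
Unfold 1 (reflect across v@16): 8 holes -> [(8, 11), (8, 20), (9, 10), (9, 21), (10, 8), (10, 23), (13, 12), (13, 19)]
Unfold 2 (reflect across h@8): 16 holes -> [(2, 12), (2, 19), (5, 8), (5, 23), (6, 10), (6, 21), (7, 11), (7, 20), (8, 11), (8, 20), (9, 10), (9, 21), (10, 8), (10, 23), (13, 12), (13, 19)]
Unfold 3 (reflect across h@16): 32 holes -> [(2, 12), (2, 19), (5, 8), (5, 23), (6, 10), (6, 21), (7, 11), (7, 20), (8, 11), (8, 20), (9, 10), (9, 21), (10, 8), (10, 23), (13, 12), (13, 19), (18, 12), (18, 19), (21, 8), (21, 23), (22, 10), (22, 21), (23, 11), (23, 20), (24, 11), (24, 20), (25, 10), (25, 21), (26, 8), (26, 23), (29, 12), (29, 19)]
Holes: [(2, 12), (2, 19), (5, 8), (5, 23), (6, 10), (6, 21), (7, 11), (7, 20), (8, 11), (8, 20), (9, 10), (9, 21), (10, 8), (10, 23), (13, 12), (13, 19), (18, 12), (18, 19), (21, 8), (21, 23), (22, 10), (22, 21), (23, 11), (23, 20), (24, 11), (24, 20), (25, 10), (25, 21), (26, 8), (26, 23), (29, 12), (29, 19)]

Answer: no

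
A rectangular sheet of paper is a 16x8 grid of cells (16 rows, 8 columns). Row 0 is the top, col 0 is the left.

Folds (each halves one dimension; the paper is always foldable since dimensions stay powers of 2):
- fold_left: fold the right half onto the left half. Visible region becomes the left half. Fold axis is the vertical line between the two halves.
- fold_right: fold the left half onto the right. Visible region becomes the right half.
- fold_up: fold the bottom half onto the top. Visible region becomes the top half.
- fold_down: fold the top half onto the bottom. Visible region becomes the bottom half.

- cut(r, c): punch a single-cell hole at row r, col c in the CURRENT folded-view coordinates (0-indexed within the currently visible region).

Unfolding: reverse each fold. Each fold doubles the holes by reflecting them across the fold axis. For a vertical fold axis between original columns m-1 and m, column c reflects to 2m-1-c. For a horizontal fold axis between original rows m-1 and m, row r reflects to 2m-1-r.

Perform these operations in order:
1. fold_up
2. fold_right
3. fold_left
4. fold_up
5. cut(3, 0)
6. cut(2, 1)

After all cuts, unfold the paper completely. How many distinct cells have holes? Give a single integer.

Answer: 32

Derivation:
Op 1 fold_up: fold axis h@8; visible region now rows[0,8) x cols[0,8) = 8x8
Op 2 fold_right: fold axis v@4; visible region now rows[0,8) x cols[4,8) = 8x4
Op 3 fold_left: fold axis v@6; visible region now rows[0,8) x cols[4,6) = 8x2
Op 4 fold_up: fold axis h@4; visible region now rows[0,4) x cols[4,6) = 4x2
Op 5 cut(3, 0): punch at orig (3,4); cuts so far [(3, 4)]; region rows[0,4) x cols[4,6) = 4x2
Op 6 cut(2, 1): punch at orig (2,5); cuts so far [(2, 5), (3, 4)]; region rows[0,4) x cols[4,6) = 4x2
Unfold 1 (reflect across h@4): 4 holes -> [(2, 5), (3, 4), (4, 4), (5, 5)]
Unfold 2 (reflect across v@6): 8 holes -> [(2, 5), (2, 6), (3, 4), (3, 7), (4, 4), (4, 7), (5, 5), (5, 6)]
Unfold 3 (reflect across v@4): 16 holes -> [(2, 1), (2, 2), (2, 5), (2, 6), (3, 0), (3, 3), (3, 4), (3, 7), (4, 0), (4, 3), (4, 4), (4, 7), (5, 1), (5, 2), (5, 5), (5, 6)]
Unfold 4 (reflect across h@8): 32 holes -> [(2, 1), (2, 2), (2, 5), (2, 6), (3, 0), (3, 3), (3, 4), (3, 7), (4, 0), (4, 3), (4, 4), (4, 7), (5, 1), (5, 2), (5, 5), (5, 6), (10, 1), (10, 2), (10, 5), (10, 6), (11, 0), (11, 3), (11, 4), (11, 7), (12, 0), (12, 3), (12, 4), (12, 7), (13, 1), (13, 2), (13, 5), (13, 6)]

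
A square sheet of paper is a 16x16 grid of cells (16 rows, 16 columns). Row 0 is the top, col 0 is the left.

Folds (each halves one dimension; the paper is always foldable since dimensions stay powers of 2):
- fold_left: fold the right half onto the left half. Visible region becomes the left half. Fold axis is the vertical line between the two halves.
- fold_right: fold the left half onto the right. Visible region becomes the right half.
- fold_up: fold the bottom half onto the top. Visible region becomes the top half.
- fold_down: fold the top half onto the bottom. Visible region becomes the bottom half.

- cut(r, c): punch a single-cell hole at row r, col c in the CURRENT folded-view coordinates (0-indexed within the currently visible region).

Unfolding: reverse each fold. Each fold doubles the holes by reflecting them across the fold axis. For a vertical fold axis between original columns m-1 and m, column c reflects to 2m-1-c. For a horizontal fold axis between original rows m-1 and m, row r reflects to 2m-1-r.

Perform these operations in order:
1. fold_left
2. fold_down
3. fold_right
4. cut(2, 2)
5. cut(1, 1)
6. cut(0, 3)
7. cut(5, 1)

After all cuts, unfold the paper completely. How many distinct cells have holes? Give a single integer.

Op 1 fold_left: fold axis v@8; visible region now rows[0,16) x cols[0,8) = 16x8
Op 2 fold_down: fold axis h@8; visible region now rows[8,16) x cols[0,8) = 8x8
Op 3 fold_right: fold axis v@4; visible region now rows[8,16) x cols[4,8) = 8x4
Op 4 cut(2, 2): punch at orig (10,6); cuts so far [(10, 6)]; region rows[8,16) x cols[4,8) = 8x4
Op 5 cut(1, 1): punch at orig (9,5); cuts so far [(9, 5), (10, 6)]; region rows[8,16) x cols[4,8) = 8x4
Op 6 cut(0, 3): punch at orig (8,7); cuts so far [(8, 7), (9, 5), (10, 6)]; region rows[8,16) x cols[4,8) = 8x4
Op 7 cut(5, 1): punch at orig (13,5); cuts so far [(8, 7), (9, 5), (10, 6), (13, 5)]; region rows[8,16) x cols[4,8) = 8x4
Unfold 1 (reflect across v@4): 8 holes -> [(8, 0), (8, 7), (9, 2), (9, 5), (10, 1), (10, 6), (13, 2), (13, 5)]
Unfold 2 (reflect across h@8): 16 holes -> [(2, 2), (2, 5), (5, 1), (5, 6), (6, 2), (6, 5), (7, 0), (7, 7), (8, 0), (8, 7), (9, 2), (9, 5), (10, 1), (10, 6), (13, 2), (13, 5)]
Unfold 3 (reflect across v@8): 32 holes -> [(2, 2), (2, 5), (2, 10), (2, 13), (5, 1), (5, 6), (5, 9), (5, 14), (6, 2), (6, 5), (6, 10), (6, 13), (7, 0), (7, 7), (7, 8), (7, 15), (8, 0), (8, 7), (8, 8), (8, 15), (9, 2), (9, 5), (9, 10), (9, 13), (10, 1), (10, 6), (10, 9), (10, 14), (13, 2), (13, 5), (13, 10), (13, 13)]

Answer: 32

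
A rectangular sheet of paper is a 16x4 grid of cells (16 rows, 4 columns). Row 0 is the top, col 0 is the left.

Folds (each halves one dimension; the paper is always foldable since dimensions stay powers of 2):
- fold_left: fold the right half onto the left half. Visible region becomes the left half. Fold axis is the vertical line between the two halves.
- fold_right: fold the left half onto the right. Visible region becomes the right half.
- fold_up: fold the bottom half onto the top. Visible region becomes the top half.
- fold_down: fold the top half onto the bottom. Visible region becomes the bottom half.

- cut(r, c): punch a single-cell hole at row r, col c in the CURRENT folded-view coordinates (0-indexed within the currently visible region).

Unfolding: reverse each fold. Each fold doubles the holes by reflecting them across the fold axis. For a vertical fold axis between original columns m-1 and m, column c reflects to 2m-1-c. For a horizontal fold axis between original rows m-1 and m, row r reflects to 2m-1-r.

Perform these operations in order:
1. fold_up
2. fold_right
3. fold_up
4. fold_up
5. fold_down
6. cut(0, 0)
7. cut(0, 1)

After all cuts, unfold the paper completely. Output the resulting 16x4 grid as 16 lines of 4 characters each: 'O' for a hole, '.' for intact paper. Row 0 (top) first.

Answer: OOOO
OOOO
OOOO
OOOO
OOOO
OOOO
OOOO
OOOO
OOOO
OOOO
OOOO
OOOO
OOOO
OOOO
OOOO
OOOO

Derivation:
Op 1 fold_up: fold axis h@8; visible region now rows[0,8) x cols[0,4) = 8x4
Op 2 fold_right: fold axis v@2; visible region now rows[0,8) x cols[2,4) = 8x2
Op 3 fold_up: fold axis h@4; visible region now rows[0,4) x cols[2,4) = 4x2
Op 4 fold_up: fold axis h@2; visible region now rows[0,2) x cols[2,4) = 2x2
Op 5 fold_down: fold axis h@1; visible region now rows[1,2) x cols[2,4) = 1x2
Op 6 cut(0, 0): punch at orig (1,2); cuts so far [(1, 2)]; region rows[1,2) x cols[2,4) = 1x2
Op 7 cut(0, 1): punch at orig (1,3); cuts so far [(1, 2), (1, 3)]; region rows[1,2) x cols[2,4) = 1x2
Unfold 1 (reflect across h@1): 4 holes -> [(0, 2), (0, 3), (1, 2), (1, 3)]
Unfold 2 (reflect across h@2): 8 holes -> [(0, 2), (0, 3), (1, 2), (1, 3), (2, 2), (2, 3), (3, 2), (3, 3)]
Unfold 3 (reflect across h@4): 16 holes -> [(0, 2), (0, 3), (1, 2), (1, 3), (2, 2), (2, 3), (3, 2), (3, 3), (4, 2), (4, 3), (5, 2), (5, 3), (6, 2), (6, 3), (7, 2), (7, 3)]
Unfold 4 (reflect across v@2): 32 holes -> [(0, 0), (0, 1), (0, 2), (0, 3), (1, 0), (1, 1), (1, 2), (1, 3), (2, 0), (2, 1), (2, 2), (2, 3), (3, 0), (3, 1), (3, 2), (3, 3), (4, 0), (4, 1), (4, 2), (4, 3), (5, 0), (5, 1), (5, 2), (5, 3), (6, 0), (6, 1), (6, 2), (6, 3), (7, 0), (7, 1), (7, 2), (7, 3)]
Unfold 5 (reflect across h@8): 64 holes -> [(0, 0), (0, 1), (0, 2), (0, 3), (1, 0), (1, 1), (1, 2), (1, 3), (2, 0), (2, 1), (2, 2), (2, 3), (3, 0), (3, 1), (3, 2), (3, 3), (4, 0), (4, 1), (4, 2), (4, 3), (5, 0), (5, 1), (5, 2), (5, 3), (6, 0), (6, 1), (6, 2), (6, 3), (7, 0), (7, 1), (7, 2), (7, 3), (8, 0), (8, 1), (8, 2), (8, 3), (9, 0), (9, 1), (9, 2), (9, 3), (10, 0), (10, 1), (10, 2), (10, 3), (11, 0), (11, 1), (11, 2), (11, 3), (12, 0), (12, 1), (12, 2), (12, 3), (13, 0), (13, 1), (13, 2), (13, 3), (14, 0), (14, 1), (14, 2), (14, 3), (15, 0), (15, 1), (15, 2), (15, 3)]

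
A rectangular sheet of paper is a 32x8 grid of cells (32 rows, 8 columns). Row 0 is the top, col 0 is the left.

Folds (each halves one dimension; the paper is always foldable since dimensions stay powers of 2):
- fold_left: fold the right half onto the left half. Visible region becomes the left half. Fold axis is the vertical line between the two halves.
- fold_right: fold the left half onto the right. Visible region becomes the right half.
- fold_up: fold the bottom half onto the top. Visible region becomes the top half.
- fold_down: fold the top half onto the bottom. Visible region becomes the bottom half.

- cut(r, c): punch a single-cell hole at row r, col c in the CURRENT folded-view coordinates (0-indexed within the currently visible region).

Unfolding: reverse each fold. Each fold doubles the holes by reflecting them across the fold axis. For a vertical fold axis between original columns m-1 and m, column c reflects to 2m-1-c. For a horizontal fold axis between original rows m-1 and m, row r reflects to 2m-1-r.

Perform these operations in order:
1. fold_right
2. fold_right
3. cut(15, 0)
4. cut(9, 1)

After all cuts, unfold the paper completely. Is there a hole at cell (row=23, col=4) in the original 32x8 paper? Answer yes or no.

Answer: no

Derivation:
Op 1 fold_right: fold axis v@4; visible region now rows[0,32) x cols[4,8) = 32x4
Op 2 fold_right: fold axis v@6; visible region now rows[0,32) x cols[6,8) = 32x2
Op 3 cut(15, 0): punch at orig (15,6); cuts so far [(15, 6)]; region rows[0,32) x cols[6,8) = 32x2
Op 4 cut(9, 1): punch at orig (9,7); cuts so far [(9, 7), (15, 6)]; region rows[0,32) x cols[6,8) = 32x2
Unfold 1 (reflect across v@6): 4 holes -> [(9, 4), (9, 7), (15, 5), (15, 6)]
Unfold 2 (reflect across v@4): 8 holes -> [(9, 0), (9, 3), (9, 4), (9, 7), (15, 1), (15, 2), (15, 5), (15, 6)]
Holes: [(9, 0), (9, 3), (9, 4), (9, 7), (15, 1), (15, 2), (15, 5), (15, 6)]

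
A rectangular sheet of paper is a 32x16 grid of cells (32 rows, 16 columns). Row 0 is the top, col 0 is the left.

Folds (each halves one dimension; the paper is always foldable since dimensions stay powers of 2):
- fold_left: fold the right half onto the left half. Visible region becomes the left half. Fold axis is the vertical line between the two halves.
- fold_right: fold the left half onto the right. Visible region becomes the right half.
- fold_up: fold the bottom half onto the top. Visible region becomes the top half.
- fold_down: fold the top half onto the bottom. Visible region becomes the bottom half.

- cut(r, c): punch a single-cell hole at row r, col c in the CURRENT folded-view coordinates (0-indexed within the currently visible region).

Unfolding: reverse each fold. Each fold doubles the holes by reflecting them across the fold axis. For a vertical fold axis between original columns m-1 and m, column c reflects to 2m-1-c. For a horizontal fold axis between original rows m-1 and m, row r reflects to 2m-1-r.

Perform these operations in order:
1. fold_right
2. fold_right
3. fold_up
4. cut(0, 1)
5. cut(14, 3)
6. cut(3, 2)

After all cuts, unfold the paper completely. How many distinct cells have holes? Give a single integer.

Answer: 24

Derivation:
Op 1 fold_right: fold axis v@8; visible region now rows[0,32) x cols[8,16) = 32x8
Op 2 fold_right: fold axis v@12; visible region now rows[0,32) x cols[12,16) = 32x4
Op 3 fold_up: fold axis h@16; visible region now rows[0,16) x cols[12,16) = 16x4
Op 4 cut(0, 1): punch at orig (0,13); cuts so far [(0, 13)]; region rows[0,16) x cols[12,16) = 16x4
Op 5 cut(14, 3): punch at orig (14,15); cuts so far [(0, 13), (14, 15)]; region rows[0,16) x cols[12,16) = 16x4
Op 6 cut(3, 2): punch at orig (3,14); cuts so far [(0, 13), (3, 14), (14, 15)]; region rows[0,16) x cols[12,16) = 16x4
Unfold 1 (reflect across h@16): 6 holes -> [(0, 13), (3, 14), (14, 15), (17, 15), (28, 14), (31, 13)]
Unfold 2 (reflect across v@12): 12 holes -> [(0, 10), (0, 13), (3, 9), (3, 14), (14, 8), (14, 15), (17, 8), (17, 15), (28, 9), (28, 14), (31, 10), (31, 13)]
Unfold 3 (reflect across v@8): 24 holes -> [(0, 2), (0, 5), (0, 10), (0, 13), (3, 1), (3, 6), (3, 9), (3, 14), (14, 0), (14, 7), (14, 8), (14, 15), (17, 0), (17, 7), (17, 8), (17, 15), (28, 1), (28, 6), (28, 9), (28, 14), (31, 2), (31, 5), (31, 10), (31, 13)]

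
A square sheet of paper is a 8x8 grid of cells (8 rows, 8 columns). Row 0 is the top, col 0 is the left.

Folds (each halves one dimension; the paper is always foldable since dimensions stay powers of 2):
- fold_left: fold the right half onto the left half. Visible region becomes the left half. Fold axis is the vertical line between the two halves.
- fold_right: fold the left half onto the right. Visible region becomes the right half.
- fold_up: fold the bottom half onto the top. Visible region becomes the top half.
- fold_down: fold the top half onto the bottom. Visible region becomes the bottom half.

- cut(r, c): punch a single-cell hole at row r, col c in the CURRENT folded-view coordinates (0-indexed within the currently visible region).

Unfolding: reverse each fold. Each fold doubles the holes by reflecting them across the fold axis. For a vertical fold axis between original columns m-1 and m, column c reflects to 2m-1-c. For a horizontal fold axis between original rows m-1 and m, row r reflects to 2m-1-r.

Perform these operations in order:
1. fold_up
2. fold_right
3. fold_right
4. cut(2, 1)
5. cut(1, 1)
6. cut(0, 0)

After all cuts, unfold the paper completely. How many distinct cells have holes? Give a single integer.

Answer: 24

Derivation:
Op 1 fold_up: fold axis h@4; visible region now rows[0,4) x cols[0,8) = 4x8
Op 2 fold_right: fold axis v@4; visible region now rows[0,4) x cols[4,8) = 4x4
Op 3 fold_right: fold axis v@6; visible region now rows[0,4) x cols[6,8) = 4x2
Op 4 cut(2, 1): punch at orig (2,7); cuts so far [(2, 7)]; region rows[0,4) x cols[6,8) = 4x2
Op 5 cut(1, 1): punch at orig (1,7); cuts so far [(1, 7), (2, 7)]; region rows[0,4) x cols[6,8) = 4x2
Op 6 cut(0, 0): punch at orig (0,6); cuts so far [(0, 6), (1, 7), (2, 7)]; region rows[0,4) x cols[6,8) = 4x2
Unfold 1 (reflect across v@6): 6 holes -> [(0, 5), (0, 6), (1, 4), (1, 7), (2, 4), (2, 7)]
Unfold 2 (reflect across v@4): 12 holes -> [(0, 1), (0, 2), (0, 5), (0, 6), (1, 0), (1, 3), (1, 4), (1, 7), (2, 0), (2, 3), (2, 4), (2, 7)]
Unfold 3 (reflect across h@4): 24 holes -> [(0, 1), (0, 2), (0, 5), (0, 6), (1, 0), (1, 3), (1, 4), (1, 7), (2, 0), (2, 3), (2, 4), (2, 7), (5, 0), (5, 3), (5, 4), (5, 7), (6, 0), (6, 3), (6, 4), (6, 7), (7, 1), (7, 2), (7, 5), (7, 6)]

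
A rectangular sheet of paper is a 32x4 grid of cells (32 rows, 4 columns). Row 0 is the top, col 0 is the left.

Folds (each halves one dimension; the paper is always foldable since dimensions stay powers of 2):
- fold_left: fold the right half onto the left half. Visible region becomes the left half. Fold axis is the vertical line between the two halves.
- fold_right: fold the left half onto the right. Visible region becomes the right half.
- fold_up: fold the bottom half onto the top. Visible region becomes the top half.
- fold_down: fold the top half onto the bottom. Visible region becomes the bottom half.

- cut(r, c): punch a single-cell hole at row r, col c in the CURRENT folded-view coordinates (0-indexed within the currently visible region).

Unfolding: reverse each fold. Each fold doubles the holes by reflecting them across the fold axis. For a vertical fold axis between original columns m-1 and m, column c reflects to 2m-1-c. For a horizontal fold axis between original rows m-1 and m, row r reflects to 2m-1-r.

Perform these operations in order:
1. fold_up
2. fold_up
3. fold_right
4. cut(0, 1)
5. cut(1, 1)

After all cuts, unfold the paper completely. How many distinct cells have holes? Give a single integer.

Op 1 fold_up: fold axis h@16; visible region now rows[0,16) x cols[0,4) = 16x4
Op 2 fold_up: fold axis h@8; visible region now rows[0,8) x cols[0,4) = 8x4
Op 3 fold_right: fold axis v@2; visible region now rows[0,8) x cols[2,4) = 8x2
Op 4 cut(0, 1): punch at orig (0,3); cuts so far [(0, 3)]; region rows[0,8) x cols[2,4) = 8x2
Op 5 cut(1, 1): punch at orig (1,3); cuts so far [(0, 3), (1, 3)]; region rows[0,8) x cols[2,4) = 8x2
Unfold 1 (reflect across v@2): 4 holes -> [(0, 0), (0, 3), (1, 0), (1, 3)]
Unfold 2 (reflect across h@8): 8 holes -> [(0, 0), (0, 3), (1, 0), (1, 3), (14, 0), (14, 3), (15, 0), (15, 3)]
Unfold 3 (reflect across h@16): 16 holes -> [(0, 0), (0, 3), (1, 0), (1, 3), (14, 0), (14, 3), (15, 0), (15, 3), (16, 0), (16, 3), (17, 0), (17, 3), (30, 0), (30, 3), (31, 0), (31, 3)]

Answer: 16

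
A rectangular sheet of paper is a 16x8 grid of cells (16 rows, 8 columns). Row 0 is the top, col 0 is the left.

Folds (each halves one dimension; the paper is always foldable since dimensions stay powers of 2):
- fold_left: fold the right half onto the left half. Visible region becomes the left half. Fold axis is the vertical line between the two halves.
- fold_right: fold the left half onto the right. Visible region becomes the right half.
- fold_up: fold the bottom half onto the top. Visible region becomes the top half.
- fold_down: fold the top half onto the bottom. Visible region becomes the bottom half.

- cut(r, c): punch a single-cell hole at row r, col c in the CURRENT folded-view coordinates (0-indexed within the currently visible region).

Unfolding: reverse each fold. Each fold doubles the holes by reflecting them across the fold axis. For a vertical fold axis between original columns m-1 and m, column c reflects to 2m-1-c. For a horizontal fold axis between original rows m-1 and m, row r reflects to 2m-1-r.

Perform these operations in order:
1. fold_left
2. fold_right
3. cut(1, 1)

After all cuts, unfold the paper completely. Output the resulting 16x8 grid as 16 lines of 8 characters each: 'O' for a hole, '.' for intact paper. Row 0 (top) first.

Answer: ........
O..OO..O
........
........
........
........
........
........
........
........
........
........
........
........
........
........

Derivation:
Op 1 fold_left: fold axis v@4; visible region now rows[0,16) x cols[0,4) = 16x4
Op 2 fold_right: fold axis v@2; visible region now rows[0,16) x cols[2,4) = 16x2
Op 3 cut(1, 1): punch at orig (1,3); cuts so far [(1, 3)]; region rows[0,16) x cols[2,4) = 16x2
Unfold 1 (reflect across v@2): 2 holes -> [(1, 0), (1, 3)]
Unfold 2 (reflect across v@4): 4 holes -> [(1, 0), (1, 3), (1, 4), (1, 7)]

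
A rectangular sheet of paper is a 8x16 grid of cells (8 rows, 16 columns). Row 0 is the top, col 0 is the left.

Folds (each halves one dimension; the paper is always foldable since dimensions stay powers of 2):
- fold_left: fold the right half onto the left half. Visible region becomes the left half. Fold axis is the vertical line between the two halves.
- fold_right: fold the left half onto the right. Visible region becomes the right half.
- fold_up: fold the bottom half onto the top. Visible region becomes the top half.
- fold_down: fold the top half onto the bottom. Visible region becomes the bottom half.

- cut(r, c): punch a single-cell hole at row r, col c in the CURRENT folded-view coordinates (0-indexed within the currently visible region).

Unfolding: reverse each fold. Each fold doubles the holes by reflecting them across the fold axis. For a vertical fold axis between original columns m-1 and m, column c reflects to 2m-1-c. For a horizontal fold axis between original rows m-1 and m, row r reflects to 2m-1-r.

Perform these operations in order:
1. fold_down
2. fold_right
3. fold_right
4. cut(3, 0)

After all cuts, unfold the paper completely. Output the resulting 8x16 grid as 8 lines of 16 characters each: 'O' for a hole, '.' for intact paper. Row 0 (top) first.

Answer: ...OO......OO...
................
................
................
................
................
................
...OO......OO...

Derivation:
Op 1 fold_down: fold axis h@4; visible region now rows[4,8) x cols[0,16) = 4x16
Op 2 fold_right: fold axis v@8; visible region now rows[4,8) x cols[8,16) = 4x8
Op 3 fold_right: fold axis v@12; visible region now rows[4,8) x cols[12,16) = 4x4
Op 4 cut(3, 0): punch at orig (7,12); cuts so far [(7, 12)]; region rows[4,8) x cols[12,16) = 4x4
Unfold 1 (reflect across v@12): 2 holes -> [(7, 11), (7, 12)]
Unfold 2 (reflect across v@8): 4 holes -> [(7, 3), (7, 4), (7, 11), (7, 12)]
Unfold 3 (reflect across h@4): 8 holes -> [(0, 3), (0, 4), (0, 11), (0, 12), (7, 3), (7, 4), (7, 11), (7, 12)]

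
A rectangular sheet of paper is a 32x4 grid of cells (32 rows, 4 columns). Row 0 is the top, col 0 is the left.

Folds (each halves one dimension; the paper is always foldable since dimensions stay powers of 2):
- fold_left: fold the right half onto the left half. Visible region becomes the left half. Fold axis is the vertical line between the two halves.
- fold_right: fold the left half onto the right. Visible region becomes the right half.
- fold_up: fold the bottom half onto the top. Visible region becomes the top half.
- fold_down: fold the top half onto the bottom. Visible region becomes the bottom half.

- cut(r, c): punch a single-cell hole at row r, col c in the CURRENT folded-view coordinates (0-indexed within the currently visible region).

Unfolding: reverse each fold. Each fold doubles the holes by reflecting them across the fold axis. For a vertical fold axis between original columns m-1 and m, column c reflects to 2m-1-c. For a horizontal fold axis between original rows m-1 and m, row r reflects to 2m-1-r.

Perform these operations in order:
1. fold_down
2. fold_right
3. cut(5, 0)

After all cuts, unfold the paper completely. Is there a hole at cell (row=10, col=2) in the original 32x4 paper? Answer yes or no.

Answer: yes

Derivation:
Op 1 fold_down: fold axis h@16; visible region now rows[16,32) x cols[0,4) = 16x4
Op 2 fold_right: fold axis v@2; visible region now rows[16,32) x cols[2,4) = 16x2
Op 3 cut(5, 0): punch at orig (21,2); cuts so far [(21, 2)]; region rows[16,32) x cols[2,4) = 16x2
Unfold 1 (reflect across v@2): 2 holes -> [(21, 1), (21, 2)]
Unfold 2 (reflect across h@16): 4 holes -> [(10, 1), (10, 2), (21, 1), (21, 2)]
Holes: [(10, 1), (10, 2), (21, 1), (21, 2)]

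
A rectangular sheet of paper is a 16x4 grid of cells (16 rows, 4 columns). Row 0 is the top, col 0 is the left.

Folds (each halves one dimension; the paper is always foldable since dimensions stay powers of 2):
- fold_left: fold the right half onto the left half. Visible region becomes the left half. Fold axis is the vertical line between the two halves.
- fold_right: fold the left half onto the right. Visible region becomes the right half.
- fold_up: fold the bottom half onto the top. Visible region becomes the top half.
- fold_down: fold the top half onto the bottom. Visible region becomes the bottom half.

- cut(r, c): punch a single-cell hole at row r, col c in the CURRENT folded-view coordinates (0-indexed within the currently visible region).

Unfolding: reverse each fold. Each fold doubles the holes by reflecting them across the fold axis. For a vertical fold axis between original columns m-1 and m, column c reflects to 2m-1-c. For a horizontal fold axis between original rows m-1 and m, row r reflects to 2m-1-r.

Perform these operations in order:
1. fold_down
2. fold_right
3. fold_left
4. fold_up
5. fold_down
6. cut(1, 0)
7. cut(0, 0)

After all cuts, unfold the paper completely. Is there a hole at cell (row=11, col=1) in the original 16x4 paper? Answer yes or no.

Answer: yes

Derivation:
Op 1 fold_down: fold axis h@8; visible region now rows[8,16) x cols[0,4) = 8x4
Op 2 fold_right: fold axis v@2; visible region now rows[8,16) x cols[2,4) = 8x2
Op 3 fold_left: fold axis v@3; visible region now rows[8,16) x cols[2,3) = 8x1
Op 4 fold_up: fold axis h@12; visible region now rows[8,12) x cols[2,3) = 4x1
Op 5 fold_down: fold axis h@10; visible region now rows[10,12) x cols[2,3) = 2x1
Op 6 cut(1, 0): punch at orig (11,2); cuts so far [(11, 2)]; region rows[10,12) x cols[2,3) = 2x1
Op 7 cut(0, 0): punch at orig (10,2); cuts so far [(10, 2), (11, 2)]; region rows[10,12) x cols[2,3) = 2x1
Unfold 1 (reflect across h@10): 4 holes -> [(8, 2), (9, 2), (10, 2), (11, 2)]
Unfold 2 (reflect across h@12): 8 holes -> [(8, 2), (9, 2), (10, 2), (11, 2), (12, 2), (13, 2), (14, 2), (15, 2)]
Unfold 3 (reflect across v@3): 16 holes -> [(8, 2), (8, 3), (9, 2), (9, 3), (10, 2), (10, 3), (11, 2), (11, 3), (12, 2), (12, 3), (13, 2), (13, 3), (14, 2), (14, 3), (15, 2), (15, 3)]
Unfold 4 (reflect across v@2): 32 holes -> [(8, 0), (8, 1), (8, 2), (8, 3), (9, 0), (9, 1), (9, 2), (9, 3), (10, 0), (10, 1), (10, 2), (10, 3), (11, 0), (11, 1), (11, 2), (11, 3), (12, 0), (12, 1), (12, 2), (12, 3), (13, 0), (13, 1), (13, 2), (13, 3), (14, 0), (14, 1), (14, 2), (14, 3), (15, 0), (15, 1), (15, 2), (15, 3)]
Unfold 5 (reflect across h@8): 64 holes -> [(0, 0), (0, 1), (0, 2), (0, 3), (1, 0), (1, 1), (1, 2), (1, 3), (2, 0), (2, 1), (2, 2), (2, 3), (3, 0), (3, 1), (3, 2), (3, 3), (4, 0), (4, 1), (4, 2), (4, 3), (5, 0), (5, 1), (5, 2), (5, 3), (6, 0), (6, 1), (6, 2), (6, 3), (7, 0), (7, 1), (7, 2), (7, 3), (8, 0), (8, 1), (8, 2), (8, 3), (9, 0), (9, 1), (9, 2), (9, 3), (10, 0), (10, 1), (10, 2), (10, 3), (11, 0), (11, 1), (11, 2), (11, 3), (12, 0), (12, 1), (12, 2), (12, 3), (13, 0), (13, 1), (13, 2), (13, 3), (14, 0), (14, 1), (14, 2), (14, 3), (15, 0), (15, 1), (15, 2), (15, 3)]
Holes: [(0, 0), (0, 1), (0, 2), (0, 3), (1, 0), (1, 1), (1, 2), (1, 3), (2, 0), (2, 1), (2, 2), (2, 3), (3, 0), (3, 1), (3, 2), (3, 3), (4, 0), (4, 1), (4, 2), (4, 3), (5, 0), (5, 1), (5, 2), (5, 3), (6, 0), (6, 1), (6, 2), (6, 3), (7, 0), (7, 1), (7, 2), (7, 3), (8, 0), (8, 1), (8, 2), (8, 3), (9, 0), (9, 1), (9, 2), (9, 3), (10, 0), (10, 1), (10, 2), (10, 3), (11, 0), (11, 1), (11, 2), (11, 3), (12, 0), (12, 1), (12, 2), (12, 3), (13, 0), (13, 1), (13, 2), (13, 3), (14, 0), (14, 1), (14, 2), (14, 3), (15, 0), (15, 1), (15, 2), (15, 3)]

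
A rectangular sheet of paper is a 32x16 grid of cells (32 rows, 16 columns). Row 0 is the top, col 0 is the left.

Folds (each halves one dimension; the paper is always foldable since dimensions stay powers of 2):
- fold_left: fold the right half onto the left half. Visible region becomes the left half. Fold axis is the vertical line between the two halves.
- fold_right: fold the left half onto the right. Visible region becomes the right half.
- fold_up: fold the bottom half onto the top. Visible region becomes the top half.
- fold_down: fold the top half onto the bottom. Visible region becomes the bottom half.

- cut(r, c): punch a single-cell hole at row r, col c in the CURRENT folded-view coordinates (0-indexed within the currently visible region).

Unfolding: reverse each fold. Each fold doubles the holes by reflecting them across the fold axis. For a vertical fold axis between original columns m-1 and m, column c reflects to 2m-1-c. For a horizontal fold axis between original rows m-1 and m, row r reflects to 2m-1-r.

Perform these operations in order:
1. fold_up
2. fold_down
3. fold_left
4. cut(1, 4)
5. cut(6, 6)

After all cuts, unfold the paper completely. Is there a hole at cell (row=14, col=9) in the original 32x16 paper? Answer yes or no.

Answer: yes

Derivation:
Op 1 fold_up: fold axis h@16; visible region now rows[0,16) x cols[0,16) = 16x16
Op 2 fold_down: fold axis h@8; visible region now rows[8,16) x cols[0,16) = 8x16
Op 3 fold_left: fold axis v@8; visible region now rows[8,16) x cols[0,8) = 8x8
Op 4 cut(1, 4): punch at orig (9,4); cuts so far [(9, 4)]; region rows[8,16) x cols[0,8) = 8x8
Op 5 cut(6, 6): punch at orig (14,6); cuts so far [(9, 4), (14, 6)]; region rows[8,16) x cols[0,8) = 8x8
Unfold 1 (reflect across v@8): 4 holes -> [(9, 4), (9, 11), (14, 6), (14, 9)]
Unfold 2 (reflect across h@8): 8 holes -> [(1, 6), (1, 9), (6, 4), (6, 11), (9, 4), (9, 11), (14, 6), (14, 9)]
Unfold 3 (reflect across h@16): 16 holes -> [(1, 6), (1, 9), (6, 4), (6, 11), (9, 4), (9, 11), (14, 6), (14, 9), (17, 6), (17, 9), (22, 4), (22, 11), (25, 4), (25, 11), (30, 6), (30, 9)]
Holes: [(1, 6), (1, 9), (6, 4), (6, 11), (9, 4), (9, 11), (14, 6), (14, 9), (17, 6), (17, 9), (22, 4), (22, 11), (25, 4), (25, 11), (30, 6), (30, 9)]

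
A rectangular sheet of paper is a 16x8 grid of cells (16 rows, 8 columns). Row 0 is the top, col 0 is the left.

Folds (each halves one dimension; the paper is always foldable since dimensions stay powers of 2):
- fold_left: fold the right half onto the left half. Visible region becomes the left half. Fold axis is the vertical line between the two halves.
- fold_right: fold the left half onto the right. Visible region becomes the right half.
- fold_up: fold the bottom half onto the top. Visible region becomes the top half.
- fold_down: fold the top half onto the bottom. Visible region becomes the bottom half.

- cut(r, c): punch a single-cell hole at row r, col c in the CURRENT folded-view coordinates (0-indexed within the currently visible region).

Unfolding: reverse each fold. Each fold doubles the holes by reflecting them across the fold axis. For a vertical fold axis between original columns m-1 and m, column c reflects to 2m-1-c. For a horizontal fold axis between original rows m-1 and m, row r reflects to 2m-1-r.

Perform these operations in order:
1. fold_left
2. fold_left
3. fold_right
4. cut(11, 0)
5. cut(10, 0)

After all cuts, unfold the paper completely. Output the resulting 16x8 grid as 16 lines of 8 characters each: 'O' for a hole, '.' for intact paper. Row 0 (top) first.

Answer: ........
........
........
........
........
........
........
........
........
........
OOOOOOOO
OOOOOOOO
........
........
........
........

Derivation:
Op 1 fold_left: fold axis v@4; visible region now rows[0,16) x cols[0,4) = 16x4
Op 2 fold_left: fold axis v@2; visible region now rows[0,16) x cols[0,2) = 16x2
Op 3 fold_right: fold axis v@1; visible region now rows[0,16) x cols[1,2) = 16x1
Op 4 cut(11, 0): punch at orig (11,1); cuts so far [(11, 1)]; region rows[0,16) x cols[1,2) = 16x1
Op 5 cut(10, 0): punch at orig (10,1); cuts so far [(10, 1), (11, 1)]; region rows[0,16) x cols[1,2) = 16x1
Unfold 1 (reflect across v@1): 4 holes -> [(10, 0), (10, 1), (11, 0), (11, 1)]
Unfold 2 (reflect across v@2): 8 holes -> [(10, 0), (10, 1), (10, 2), (10, 3), (11, 0), (11, 1), (11, 2), (11, 3)]
Unfold 3 (reflect across v@4): 16 holes -> [(10, 0), (10, 1), (10, 2), (10, 3), (10, 4), (10, 5), (10, 6), (10, 7), (11, 0), (11, 1), (11, 2), (11, 3), (11, 4), (11, 5), (11, 6), (11, 7)]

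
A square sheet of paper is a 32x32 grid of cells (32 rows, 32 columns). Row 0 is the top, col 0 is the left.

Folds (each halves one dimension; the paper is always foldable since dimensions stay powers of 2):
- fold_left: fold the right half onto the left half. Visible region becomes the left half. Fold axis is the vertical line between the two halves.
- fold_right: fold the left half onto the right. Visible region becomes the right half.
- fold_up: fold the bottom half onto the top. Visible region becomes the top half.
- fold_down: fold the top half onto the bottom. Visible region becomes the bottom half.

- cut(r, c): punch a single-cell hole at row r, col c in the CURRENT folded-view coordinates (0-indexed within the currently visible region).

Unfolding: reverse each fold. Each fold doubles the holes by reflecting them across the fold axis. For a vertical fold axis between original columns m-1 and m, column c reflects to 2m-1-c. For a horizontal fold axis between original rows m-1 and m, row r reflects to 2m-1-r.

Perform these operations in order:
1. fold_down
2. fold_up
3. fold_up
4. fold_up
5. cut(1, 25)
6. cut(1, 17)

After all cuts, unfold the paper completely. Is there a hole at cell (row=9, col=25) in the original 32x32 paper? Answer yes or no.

Op 1 fold_down: fold axis h@16; visible region now rows[16,32) x cols[0,32) = 16x32
Op 2 fold_up: fold axis h@24; visible region now rows[16,24) x cols[0,32) = 8x32
Op 3 fold_up: fold axis h@20; visible region now rows[16,20) x cols[0,32) = 4x32
Op 4 fold_up: fold axis h@18; visible region now rows[16,18) x cols[0,32) = 2x32
Op 5 cut(1, 25): punch at orig (17,25); cuts so far [(17, 25)]; region rows[16,18) x cols[0,32) = 2x32
Op 6 cut(1, 17): punch at orig (17,17); cuts so far [(17, 17), (17, 25)]; region rows[16,18) x cols[0,32) = 2x32
Unfold 1 (reflect across h@18): 4 holes -> [(17, 17), (17, 25), (18, 17), (18, 25)]
Unfold 2 (reflect across h@20): 8 holes -> [(17, 17), (17, 25), (18, 17), (18, 25), (21, 17), (21, 25), (22, 17), (22, 25)]
Unfold 3 (reflect across h@24): 16 holes -> [(17, 17), (17, 25), (18, 17), (18, 25), (21, 17), (21, 25), (22, 17), (22, 25), (25, 17), (25, 25), (26, 17), (26, 25), (29, 17), (29, 25), (30, 17), (30, 25)]
Unfold 4 (reflect across h@16): 32 holes -> [(1, 17), (1, 25), (2, 17), (2, 25), (5, 17), (5, 25), (6, 17), (6, 25), (9, 17), (9, 25), (10, 17), (10, 25), (13, 17), (13, 25), (14, 17), (14, 25), (17, 17), (17, 25), (18, 17), (18, 25), (21, 17), (21, 25), (22, 17), (22, 25), (25, 17), (25, 25), (26, 17), (26, 25), (29, 17), (29, 25), (30, 17), (30, 25)]
Holes: [(1, 17), (1, 25), (2, 17), (2, 25), (5, 17), (5, 25), (6, 17), (6, 25), (9, 17), (9, 25), (10, 17), (10, 25), (13, 17), (13, 25), (14, 17), (14, 25), (17, 17), (17, 25), (18, 17), (18, 25), (21, 17), (21, 25), (22, 17), (22, 25), (25, 17), (25, 25), (26, 17), (26, 25), (29, 17), (29, 25), (30, 17), (30, 25)]

Answer: yes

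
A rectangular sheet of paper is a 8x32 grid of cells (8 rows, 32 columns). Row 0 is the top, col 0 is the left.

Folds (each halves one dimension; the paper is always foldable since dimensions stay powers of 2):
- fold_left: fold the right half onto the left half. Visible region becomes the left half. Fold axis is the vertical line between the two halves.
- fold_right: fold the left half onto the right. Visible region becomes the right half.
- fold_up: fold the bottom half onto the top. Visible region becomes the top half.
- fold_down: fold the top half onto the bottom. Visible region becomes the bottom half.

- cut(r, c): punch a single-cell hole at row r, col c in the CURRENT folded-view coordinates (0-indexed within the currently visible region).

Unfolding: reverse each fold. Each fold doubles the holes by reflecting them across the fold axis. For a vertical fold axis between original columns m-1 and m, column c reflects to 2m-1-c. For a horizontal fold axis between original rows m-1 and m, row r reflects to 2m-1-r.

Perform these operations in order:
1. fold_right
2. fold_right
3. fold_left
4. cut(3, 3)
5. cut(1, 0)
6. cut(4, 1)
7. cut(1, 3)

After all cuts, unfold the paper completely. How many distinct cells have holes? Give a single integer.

Answer: 32

Derivation:
Op 1 fold_right: fold axis v@16; visible region now rows[0,8) x cols[16,32) = 8x16
Op 2 fold_right: fold axis v@24; visible region now rows[0,8) x cols[24,32) = 8x8
Op 3 fold_left: fold axis v@28; visible region now rows[0,8) x cols[24,28) = 8x4
Op 4 cut(3, 3): punch at orig (3,27); cuts so far [(3, 27)]; region rows[0,8) x cols[24,28) = 8x4
Op 5 cut(1, 0): punch at orig (1,24); cuts so far [(1, 24), (3, 27)]; region rows[0,8) x cols[24,28) = 8x4
Op 6 cut(4, 1): punch at orig (4,25); cuts so far [(1, 24), (3, 27), (4, 25)]; region rows[0,8) x cols[24,28) = 8x4
Op 7 cut(1, 3): punch at orig (1,27); cuts so far [(1, 24), (1, 27), (3, 27), (4, 25)]; region rows[0,8) x cols[24,28) = 8x4
Unfold 1 (reflect across v@28): 8 holes -> [(1, 24), (1, 27), (1, 28), (1, 31), (3, 27), (3, 28), (4, 25), (4, 30)]
Unfold 2 (reflect across v@24): 16 holes -> [(1, 16), (1, 19), (1, 20), (1, 23), (1, 24), (1, 27), (1, 28), (1, 31), (3, 19), (3, 20), (3, 27), (3, 28), (4, 17), (4, 22), (4, 25), (4, 30)]
Unfold 3 (reflect across v@16): 32 holes -> [(1, 0), (1, 3), (1, 4), (1, 7), (1, 8), (1, 11), (1, 12), (1, 15), (1, 16), (1, 19), (1, 20), (1, 23), (1, 24), (1, 27), (1, 28), (1, 31), (3, 3), (3, 4), (3, 11), (3, 12), (3, 19), (3, 20), (3, 27), (3, 28), (4, 1), (4, 6), (4, 9), (4, 14), (4, 17), (4, 22), (4, 25), (4, 30)]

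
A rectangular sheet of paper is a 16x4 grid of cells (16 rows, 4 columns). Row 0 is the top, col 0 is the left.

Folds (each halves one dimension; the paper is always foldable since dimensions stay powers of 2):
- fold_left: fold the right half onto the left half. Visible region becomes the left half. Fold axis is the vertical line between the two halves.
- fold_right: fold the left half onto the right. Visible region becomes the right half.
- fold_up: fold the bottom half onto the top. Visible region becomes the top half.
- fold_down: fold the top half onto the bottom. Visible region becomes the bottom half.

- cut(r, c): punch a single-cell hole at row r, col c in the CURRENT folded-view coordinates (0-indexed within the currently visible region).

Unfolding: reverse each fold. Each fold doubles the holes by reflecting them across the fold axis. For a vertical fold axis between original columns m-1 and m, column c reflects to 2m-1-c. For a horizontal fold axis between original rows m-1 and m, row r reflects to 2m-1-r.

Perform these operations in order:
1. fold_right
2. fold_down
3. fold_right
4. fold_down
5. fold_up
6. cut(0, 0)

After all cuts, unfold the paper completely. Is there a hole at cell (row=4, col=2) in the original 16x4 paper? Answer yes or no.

Op 1 fold_right: fold axis v@2; visible region now rows[0,16) x cols[2,4) = 16x2
Op 2 fold_down: fold axis h@8; visible region now rows[8,16) x cols[2,4) = 8x2
Op 3 fold_right: fold axis v@3; visible region now rows[8,16) x cols[3,4) = 8x1
Op 4 fold_down: fold axis h@12; visible region now rows[12,16) x cols[3,4) = 4x1
Op 5 fold_up: fold axis h@14; visible region now rows[12,14) x cols[3,4) = 2x1
Op 6 cut(0, 0): punch at orig (12,3); cuts so far [(12, 3)]; region rows[12,14) x cols[3,4) = 2x1
Unfold 1 (reflect across h@14): 2 holes -> [(12, 3), (15, 3)]
Unfold 2 (reflect across h@12): 4 holes -> [(8, 3), (11, 3), (12, 3), (15, 3)]
Unfold 3 (reflect across v@3): 8 holes -> [(8, 2), (8, 3), (11, 2), (11, 3), (12, 2), (12, 3), (15, 2), (15, 3)]
Unfold 4 (reflect across h@8): 16 holes -> [(0, 2), (0, 3), (3, 2), (3, 3), (4, 2), (4, 3), (7, 2), (7, 3), (8, 2), (8, 3), (11, 2), (11, 3), (12, 2), (12, 3), (15, 2), (15, 3)]
Unfold 5 (reflect across v@2): 32 holes -> [(0, 0), (0, 1), (0, 2), (0, 3), (3, 0), (3, 1), (3, 2), (3, 3), (4, 0), (4, 1), (4, 2), (4, 3), (7, 0), (7, 1), (7, 2), (7, 3), (8, 0), (8, 1), (8, 2), (8, 3), (11, 0), (11, 1), (11, 2), (11, 3), (12, 0), (12, 1), (12, 2), (12, 3), (15, 0), (15, 1), (15, 2), (15, 3)]
Holes: [(0, 0), (0, 1), (0, 2), (0, 3), (3, 0), (3, 1), (3, 2), (3, 3), (4, 0), (4, 1), (4, 2), (4, 3), (7, 0), (7, 1), (7, 2), (7, 3), (8, 0), (8, 1), (8, 2), (8, 3), (11, 0), (11, 1), (11, 2), (11, 3), (12, 0), (12, 1), (12, 2), (12, 3), (15, 0), (15, 1), (15, 2), (15, 3)]

Answer: yes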